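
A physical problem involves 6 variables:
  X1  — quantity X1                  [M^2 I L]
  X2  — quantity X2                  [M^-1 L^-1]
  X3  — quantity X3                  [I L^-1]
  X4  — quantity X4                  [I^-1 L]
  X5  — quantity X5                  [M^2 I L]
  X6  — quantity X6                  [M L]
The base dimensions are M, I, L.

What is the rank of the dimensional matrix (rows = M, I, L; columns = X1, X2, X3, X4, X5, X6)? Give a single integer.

Write exponents as rows M,I,L / cols X1,X2,X3,X4,X5,X6:
  M: [ 2 -1  0  0  2  1]
  I: [ 1  0  1 -1  1  0]
  L: [ 1 -1 -1  1  1  1]
Row reduction gives pivot columns X1,X2; rank = 2

2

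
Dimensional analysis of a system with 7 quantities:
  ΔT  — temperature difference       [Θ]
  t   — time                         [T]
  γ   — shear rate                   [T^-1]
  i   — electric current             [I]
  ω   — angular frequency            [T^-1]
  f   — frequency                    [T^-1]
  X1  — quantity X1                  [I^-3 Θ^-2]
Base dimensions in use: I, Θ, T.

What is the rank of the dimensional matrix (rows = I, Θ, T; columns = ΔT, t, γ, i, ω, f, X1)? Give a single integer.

Dimensional matrix (I×Θ×T by ΔT×t×γ×i×ω×f×X1):
  I: [ 0  0  0  1  0  0 -3]
  Θ: [ 1  0  0  0  0  0 -2]
  T: [ 0  1 -1  0 -1 -1  0]
RREF → pivots at {ΔT,t,i} ⇒ r = 3

3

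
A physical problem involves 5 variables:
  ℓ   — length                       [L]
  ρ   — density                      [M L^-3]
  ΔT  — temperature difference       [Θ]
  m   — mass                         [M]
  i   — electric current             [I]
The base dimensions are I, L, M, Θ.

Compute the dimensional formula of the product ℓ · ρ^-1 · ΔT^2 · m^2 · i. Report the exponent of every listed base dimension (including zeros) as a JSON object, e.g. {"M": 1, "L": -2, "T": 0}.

Exponent matrix [I,L,M,Θ] × [ℓ,ρ,ΔT,m,i]:
  I: [ 0  0  0  0  1]
  L: [ 1 -3  0  0  0]
  M: [ 0  1  0  1  0]
  Θ: [ 0  0  1  0  0]
  [I]: (1)·0+(-1)·0+(2)·0+(2)·0+(1)·1 = 1
  [L]: (1)·1+(-1)·-3+(2)·0+(2)·0+(1)·0 = 4
  [M]: (1)·0+(-1)·1+(2)·0+(2)·1+(1)·0 = 1
  [Θ]: (1)·0+(-1)·0+(2)·1+(2)·0+(1)·0 = 2
⇒ I L^4 M Θ^2

{"I": 1, "L": 4, "M": 1, "Θ": 2}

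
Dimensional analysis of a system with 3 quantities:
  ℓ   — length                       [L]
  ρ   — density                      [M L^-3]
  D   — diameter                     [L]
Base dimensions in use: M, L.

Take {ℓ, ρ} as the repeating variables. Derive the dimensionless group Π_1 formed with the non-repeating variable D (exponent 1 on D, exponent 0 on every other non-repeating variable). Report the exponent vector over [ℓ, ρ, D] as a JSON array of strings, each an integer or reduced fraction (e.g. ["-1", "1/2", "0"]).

["-1", "0", "1"]

Dimensional matrix (M×L by ℓ×ρ×D):
  M: [ 0  1  0]
  L: [ 1 -3  1]
RREF → pivots at {ℓ,ρ} ⇒ r = 2
Repeat: ℓ,ρ; free: D
RREF:
  r0: [   1    0    1]
  r1: [   0    1    0]
Fix exponent of D at 1; solve each RREF row for its pivot's exponent:
  r0: exp(ℓ) + (1)·1 = 0 ⇒ exp(ℓ) = -1
  r1: exp(ρ) + (0)·1 = 0 ⇒ exp(ρ) = 0
Π_1 = ℓ^-1 · D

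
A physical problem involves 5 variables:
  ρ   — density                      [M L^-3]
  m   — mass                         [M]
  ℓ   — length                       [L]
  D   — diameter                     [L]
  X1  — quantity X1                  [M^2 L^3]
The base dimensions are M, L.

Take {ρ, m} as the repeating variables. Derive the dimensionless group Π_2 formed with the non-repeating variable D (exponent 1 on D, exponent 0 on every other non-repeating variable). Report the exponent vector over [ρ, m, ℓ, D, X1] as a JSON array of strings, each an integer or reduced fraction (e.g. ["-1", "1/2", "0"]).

["1/3", "-1/3", "0", "1", "0"]

Dimensional matrix (M×L by ρ×m×ℓ×D×X1):
  M: [ 1  1  0  0  2]
  L: [-3  0  1  1  3]
RREF → pivots at {ρ,m} ⇒ r = 2
Pivot set = {ρ,m}, free = {ℓ,D,X1}
RREF:
  r0: [   1    0 -1/3 -1/3   -1]
  r1: [   0    1  1/3  1/3    3]
Fix exponent of D at 1, ℓ at 0, X1 at 0; solve each RREF row for its pivot's exponent:
  r0: exp(ρ) + (-1/3)·1 = 0 ⇒ exp(ρ) = 1/3
  r1: exp(m) + (1/3)·1 = 0 ⇒ exp(m) = -1/3
Π_2 = ρ^(1/3) · m^(-1/3) · D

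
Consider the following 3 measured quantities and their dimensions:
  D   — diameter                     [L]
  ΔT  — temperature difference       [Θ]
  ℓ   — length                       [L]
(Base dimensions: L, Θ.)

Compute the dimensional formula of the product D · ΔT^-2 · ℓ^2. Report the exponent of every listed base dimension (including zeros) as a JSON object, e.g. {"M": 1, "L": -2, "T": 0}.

{"L": 3, "Θ": -2}

Exponent matrix [L,Θ] × [D,ΔT,ℓ]:
  L: [ 1  0  1]
  Θ: [ 0  1  0]
  [L]: (1)·1+(-2)·0+(2)·1 = 3
  [Θ]: (1)·0+(-2)·1+(2)·0 = -2
⇒ L^3 Θ^-2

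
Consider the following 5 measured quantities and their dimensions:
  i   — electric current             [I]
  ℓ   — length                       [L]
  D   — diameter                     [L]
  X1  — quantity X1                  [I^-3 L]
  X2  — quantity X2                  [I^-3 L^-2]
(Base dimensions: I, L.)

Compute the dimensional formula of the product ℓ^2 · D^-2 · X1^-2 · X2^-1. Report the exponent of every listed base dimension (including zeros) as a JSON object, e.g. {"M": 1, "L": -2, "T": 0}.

{"I": 9, "L": 0}

Write exponents as rows I,L / cols i,ℓ,D,X1,X2:
  I: [ 1  0  0 -3 -3]
  L: [ 0  1  1  1 -2]
  [I]: (2)·0+(-2)·0+(-2)·-3+(-1)·-3 = 9
  [L]: (2)·1+(-2)·1+(-2)·1+(-1)·-2 = 0
⇒ I^9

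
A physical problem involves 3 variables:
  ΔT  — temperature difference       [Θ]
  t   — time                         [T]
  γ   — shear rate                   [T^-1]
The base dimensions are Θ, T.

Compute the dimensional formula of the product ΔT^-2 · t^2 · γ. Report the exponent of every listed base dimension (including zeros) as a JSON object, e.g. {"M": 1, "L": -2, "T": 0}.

Write exponents as rows Θ,T / cols ΔT,t,γ:
  Θ: [ 1  0  0]
  T: [ 0  1 -1]
  [Θ]: (-2)·1+(2)·0+(1)·0 = -2
  [T]: (-2)·0+(2)·1+(1)·-1 = 1
⇒ Θ^-2 T

{"Θ": -2, "T": 1}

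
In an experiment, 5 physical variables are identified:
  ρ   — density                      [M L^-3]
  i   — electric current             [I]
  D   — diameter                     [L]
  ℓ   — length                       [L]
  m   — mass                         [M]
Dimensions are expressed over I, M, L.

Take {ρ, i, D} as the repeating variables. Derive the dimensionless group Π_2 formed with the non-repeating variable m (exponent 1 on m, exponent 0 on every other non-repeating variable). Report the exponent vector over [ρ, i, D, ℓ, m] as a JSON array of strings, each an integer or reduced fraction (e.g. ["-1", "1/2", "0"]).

["-1", "0", "-3", "0", "1"]

Exponent matrix [I,M,L] × [ρ,i,D,ℓ,m]:
  I: [ 0  1  0  0  0]
  M: [ 1  0  0  0  1]
  L: [-3  0  1  1  0]
RREF → pivots at {ρ,i,D} ⇒ r = 3
Repeat: ρ,i,D; free: ℓ,m
RREF:
  r0: [   1    0    0    0    1]
  r1: [   0    1    0    0    0]
  r2: [   0    0    1    1    3]
Fix exponent of m at 1, ℓ at 0; solve each RREF row for its pivot's exponent:
  r0: exp(ρ) + (1)·1 = 0 ⇒ exp(ρ) = -1
  r1: exp(i) + (0)·1 = 0 ⇒ exp(i) = 0
  r2: exp(D) + (3)·1 = 0 ⇒ exp(D) = -3
Π_2 = ρ^-1 · D^-3 · m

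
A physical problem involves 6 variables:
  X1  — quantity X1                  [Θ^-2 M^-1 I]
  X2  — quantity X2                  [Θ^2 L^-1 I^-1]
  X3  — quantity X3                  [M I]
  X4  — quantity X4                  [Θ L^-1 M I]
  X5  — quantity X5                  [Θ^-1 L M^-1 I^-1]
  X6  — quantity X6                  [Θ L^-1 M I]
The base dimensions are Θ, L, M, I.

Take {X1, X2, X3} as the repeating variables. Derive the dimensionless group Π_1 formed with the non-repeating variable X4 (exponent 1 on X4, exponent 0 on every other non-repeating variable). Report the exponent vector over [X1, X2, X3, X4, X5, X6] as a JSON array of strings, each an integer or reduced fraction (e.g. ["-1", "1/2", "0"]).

Exponent matrix [Θ,L,M,I] × [X1,X2,X3,X4,X5,X6]:
  Θ: [-2  2  0  1 -1  1]
  L: [ 0 -1  0 -1  1 -1]
  M: [-1  0  1  1 -1  1]
  I: [ 1 -1  1  1 -1  1]
Echelon form has 3 nonzero rows (pivots: X1,X2,X3)
Repeat: X1,X2,X3; free: X4,X5,X6
RREF:
  r0: [   1    0    0  1/2 -1/2  1/2]
  r1: [   0    1    0    1   -1    1]
  r2: [   0    0    1  3/2 -3/2  3/2]
  r3: [   0    0    0    0    0    0]
Fix exponent of X4 at 1, X5 at 0, X6 at 0; solve each RREF row for its pivot's exponent:
  r0: exp(X1) + (1/2)·1 = 0 ⇒ exp(X1) = -1/2
  r1: exp(X2) + (1)·1 = 0 ⇒ exp(X2) = -1
  r2: exp(X3) + (3/2)·1 = 0 ⇒ exp(X3) = -3/2
Π_1 = X1^(-1/2) · X2^-1 · X3^(-3/2) · X4

["-1/2", "-1", "-3/2", "1", "0", "0"]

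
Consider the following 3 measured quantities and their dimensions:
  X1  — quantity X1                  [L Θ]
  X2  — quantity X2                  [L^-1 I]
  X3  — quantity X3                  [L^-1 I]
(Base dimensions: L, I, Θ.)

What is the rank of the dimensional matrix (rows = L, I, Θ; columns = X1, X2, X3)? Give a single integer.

Exponent matrix [L,I,Θ] × [X1,X2,X3]:
  L: [ 1 -1 -1]
  I: [ 0  1  1]
  Θ: [ 1  0  0]
RREF → pivots at {X1,X2} ⇒ r = 2

2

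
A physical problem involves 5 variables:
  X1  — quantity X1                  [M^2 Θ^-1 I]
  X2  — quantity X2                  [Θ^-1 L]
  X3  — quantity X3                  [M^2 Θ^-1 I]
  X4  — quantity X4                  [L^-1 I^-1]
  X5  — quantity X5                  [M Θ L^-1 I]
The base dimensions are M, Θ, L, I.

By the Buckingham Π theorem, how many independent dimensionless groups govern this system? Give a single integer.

Write exponents as rows M,Θ,L,I / cols X1,X2,X3,X4,X5:
  M: [ 2  0  2  0  1]
  Θ: [-1 -1 -1  0  1]
  L: [ 0  1  0 -1 -1]
  I: [ 1  0  1 -1  1]
RREF → pivots at {X1,X2,X4} ⇒ r = 3
Π count = n − r = 5 − 3 = 2

2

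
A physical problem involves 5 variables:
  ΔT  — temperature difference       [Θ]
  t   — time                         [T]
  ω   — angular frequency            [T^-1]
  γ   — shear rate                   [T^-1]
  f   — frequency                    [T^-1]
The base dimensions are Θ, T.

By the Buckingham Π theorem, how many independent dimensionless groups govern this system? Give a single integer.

Dimensional matrix (Θ×T by ΔT×t×ω×γ×f):
  Θ: [ 1  0  0  0  0]
  T: [ 0  1 -1 -1 -1]
Row reduction gives pivot columns ΔT,t; rank = 2
Π count = n − r = 5 − 2 = 3

3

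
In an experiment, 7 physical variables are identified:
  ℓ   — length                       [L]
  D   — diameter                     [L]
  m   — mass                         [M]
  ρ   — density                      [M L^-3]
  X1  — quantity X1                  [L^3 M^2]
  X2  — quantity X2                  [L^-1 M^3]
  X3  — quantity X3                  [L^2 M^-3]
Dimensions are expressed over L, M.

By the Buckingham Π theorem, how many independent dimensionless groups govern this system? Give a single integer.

Write exponents as rows L,M / cols ℓ,D,m,ρ,X1,X2,X3:
  L: [ 1  1  0 -3  3 -1  2]
  M: [ 0  0  1  1  2  3 -3]
Row reduction gives pivot columns ℓ,m; rank = 2
n=7, r=2 ⇒ 5 dimensionless groups

5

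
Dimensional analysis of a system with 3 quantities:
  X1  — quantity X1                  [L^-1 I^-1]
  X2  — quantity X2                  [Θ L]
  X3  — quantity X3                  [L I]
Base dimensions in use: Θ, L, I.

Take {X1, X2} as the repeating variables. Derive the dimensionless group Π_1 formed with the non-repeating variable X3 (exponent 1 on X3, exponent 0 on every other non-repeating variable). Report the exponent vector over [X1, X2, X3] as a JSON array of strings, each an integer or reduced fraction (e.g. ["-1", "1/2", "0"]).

Dimensional matrix (Θ×L×I by X1×X2×X3):
  Θ: [ 0  1  0]
  L: [-1  1  1]
  I: [-1  0  1]
Row reduction gives pivot columns X1,X2; rank = 2
Pivot set = {X1,X2}, free = {X3}
RREF:
  r0: [   1    0   -1]
  r1: [   0    1    0]
  r2: [   0    0    0]
Fix exponent of X3 at 1; solve each RREF row for its pivot's exponent:
  r0: exp(X1) + (-1)·1 = 0 ⇒ exp(X1) = 1
  r1: exp(X2) + (0)·1 = 0 ⇒ exp(X2) = 0
Π_1 = X1 · X3

["1", "0", "1"]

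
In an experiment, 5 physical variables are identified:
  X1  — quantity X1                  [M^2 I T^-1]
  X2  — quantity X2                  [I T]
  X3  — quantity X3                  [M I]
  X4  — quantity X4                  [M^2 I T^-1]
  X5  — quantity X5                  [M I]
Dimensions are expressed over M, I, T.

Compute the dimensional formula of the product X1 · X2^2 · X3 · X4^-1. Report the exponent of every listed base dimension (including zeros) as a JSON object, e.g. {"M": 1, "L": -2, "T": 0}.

{"M": 1, "I": 3, "T": 2}

Write exponents as rows M,I,T / cols X1,X2,X3,X4,X5:
  M: [ 2  0  1  2  1]
  I: [ 1  1  1  1  1]
  T: [-1  1  0 -1  0]
  [M]: (1)·2+(2)·0+(1)·1+(-1)·2 = 1
  [I]: (1)·1+(2)·1+(1)·1+(-1)·1 = 3
  [T]: (1)·-1+(2)·1+(1)·0+(-1)·-1 = 2
⇒ M I^3 T^2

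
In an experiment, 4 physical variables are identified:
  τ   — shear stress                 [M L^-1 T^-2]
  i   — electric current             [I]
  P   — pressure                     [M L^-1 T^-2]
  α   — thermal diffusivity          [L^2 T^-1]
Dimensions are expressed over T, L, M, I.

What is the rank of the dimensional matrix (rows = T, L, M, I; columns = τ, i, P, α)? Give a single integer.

3

Write exponents as rows T,L,M,I / cols τ,i,P,α:
  T: [-2  0 -2 -1]
  L: [-1  0 -1  2]
  M: [ 1  0  1  0]
  I: [ 0  1  0  0]
Echelon form has 3 nonzero rows (pivots: τ,i,α)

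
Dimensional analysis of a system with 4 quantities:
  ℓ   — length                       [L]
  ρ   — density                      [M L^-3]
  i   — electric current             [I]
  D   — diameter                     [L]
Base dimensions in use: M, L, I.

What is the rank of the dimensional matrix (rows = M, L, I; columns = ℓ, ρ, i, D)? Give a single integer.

3

Write exponents as rows M,L,I / cols ℓ,ρ,i,D:
  M: [ 0  1  0  0]
  L: [ 1 -3  0  1]
  I: [ 0  0  1  0]
Echelon form has 3 nonzero rows (pivots: ℓ,ρ,i)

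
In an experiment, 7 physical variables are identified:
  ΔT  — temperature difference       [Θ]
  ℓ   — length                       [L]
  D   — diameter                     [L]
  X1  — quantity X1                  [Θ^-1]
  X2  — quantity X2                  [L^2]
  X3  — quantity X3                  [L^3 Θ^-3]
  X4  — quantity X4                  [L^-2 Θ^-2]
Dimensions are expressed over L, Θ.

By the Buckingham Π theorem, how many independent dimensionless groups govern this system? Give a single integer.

Dimensional matrix (L×Θ by ΔT×ℓ×D×X1×X2×X3×X4):
  L: [ 0  1  1  0  2  3 -2]
  Θ: [ 1  0  0 -1  0 -3 -2]
Row reduction gives pivot columns ΔT,ℓ; rank = 2
Π count = n − r = 7 − 2 = 5

5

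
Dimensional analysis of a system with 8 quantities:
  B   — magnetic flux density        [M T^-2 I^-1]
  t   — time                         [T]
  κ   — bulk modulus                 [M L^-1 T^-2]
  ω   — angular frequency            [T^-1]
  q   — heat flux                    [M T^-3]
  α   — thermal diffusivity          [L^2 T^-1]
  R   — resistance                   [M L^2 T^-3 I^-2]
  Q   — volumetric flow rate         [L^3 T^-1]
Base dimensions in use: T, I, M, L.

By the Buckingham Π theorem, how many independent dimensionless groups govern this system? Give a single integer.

4

Exponent matrix [T,I,M,L] × [B,t,κ,ω,q,α,R,Q]:
  T: [-2  1 -2 -1 -3 -1 -3 -1]
  I: [-1  0  0  0  0  0 -2  0]
  M: [ 1  0  1  0  1  0  1  0]
  L: [ 0  0 -1  0  0  2  2  3]
Row reduction gives pivot columns B,t,κ,q; rank = 4
8 vars − rank 4 = 4 Π groups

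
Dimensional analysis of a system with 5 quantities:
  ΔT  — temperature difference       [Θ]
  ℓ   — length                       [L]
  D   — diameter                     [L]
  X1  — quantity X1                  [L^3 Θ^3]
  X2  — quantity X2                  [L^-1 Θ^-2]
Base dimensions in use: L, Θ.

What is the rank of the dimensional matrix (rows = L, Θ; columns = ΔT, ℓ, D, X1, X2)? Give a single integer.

Exponent matrix [L,Θ] × [ΔT,ℓ,D,X1,X2]:
  L: [ 0  1  1  3 -1]
  Θ: [ 1  0  0  3 -2]
RREF → pivots at {ΔT,ℓ} ⇒ r = 2

2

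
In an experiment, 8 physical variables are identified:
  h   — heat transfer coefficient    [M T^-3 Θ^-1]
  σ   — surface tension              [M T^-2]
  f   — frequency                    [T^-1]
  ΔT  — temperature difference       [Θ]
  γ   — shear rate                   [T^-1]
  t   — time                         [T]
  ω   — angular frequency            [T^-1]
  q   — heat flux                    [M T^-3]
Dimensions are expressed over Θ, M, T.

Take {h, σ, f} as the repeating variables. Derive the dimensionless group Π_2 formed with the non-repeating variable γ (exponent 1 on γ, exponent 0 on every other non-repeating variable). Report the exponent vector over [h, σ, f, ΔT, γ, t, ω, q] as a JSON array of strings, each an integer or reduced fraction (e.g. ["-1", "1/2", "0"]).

Exponent matrix [Θ,M,T] × [h,σ,f,ΔT,γ,t,ω,q]:
  Θ: [-1  0  0  1  0  0  0  0]
  M: [ 1  1  0  0  0  0  0  1]
  T: [-3 -2 -1  0 -1  1 -1 -3]
RREF → pivots at {h,σ,f} ⇒ r = 3
Repeat: h,σ,f; free: ΔT,γ,t,ω,q
RREF:
  r0: [   1    0    0   -1    0    0    0    0]
  r1: [   0    1    0    1    0    0    0    1]
  r2: [   0    0    1    1    1   -1    1    1]
Fix exponent of γ at 1, ΔT at 0, t at 0, ω at 0, q at 0; solve each RREF row for its pivot's exponent:
  r0: exp(h) + (0)·1 = 0 ⇒ exp(h) = 0
  r1: exp(σ) + (0)·1 = 0 ⇒ exp(σ) = 0
  r2: exp(f) + (1)·1 = 0 ⇒ exp(f) = -1
Π_2 = f^-1 · γ

["0", "0", "-1", "0", "1", "0", "0", "0"]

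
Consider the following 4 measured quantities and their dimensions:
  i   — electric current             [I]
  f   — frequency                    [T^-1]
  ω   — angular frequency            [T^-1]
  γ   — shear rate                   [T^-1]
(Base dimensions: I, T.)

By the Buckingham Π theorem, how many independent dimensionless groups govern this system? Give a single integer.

2

Write exponents as rows I,T / cols i,f,ω,γ:
  I: [ 1  0  0  0]
  T: [ 0 -1 -1 -1]
RREF → pivots at {i,f} ⇒ r = 2
Π count = n − r = 4 − 2 = 2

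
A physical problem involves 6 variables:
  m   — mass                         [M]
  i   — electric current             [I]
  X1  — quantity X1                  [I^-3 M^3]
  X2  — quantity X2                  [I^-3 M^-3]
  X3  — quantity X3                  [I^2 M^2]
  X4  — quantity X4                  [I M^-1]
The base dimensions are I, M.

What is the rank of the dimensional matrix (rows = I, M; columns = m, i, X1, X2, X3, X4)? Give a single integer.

2

Dimensional matrix (I×M by m×i×X1×X2×X3×X4):
  I: [ 0  1 -3 -3  2  1]
  M: [ 1  0  3 -3  2 -1]
RREF → pivots at {m,i} ⇒ r = 2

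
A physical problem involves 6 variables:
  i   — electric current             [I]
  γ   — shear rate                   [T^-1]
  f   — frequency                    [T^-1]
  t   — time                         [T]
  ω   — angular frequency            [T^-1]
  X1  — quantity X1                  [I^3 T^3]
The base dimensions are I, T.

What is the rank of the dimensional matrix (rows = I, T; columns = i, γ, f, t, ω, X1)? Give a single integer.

Dimensional matrix (I×T by i×γ×f×t×ω×X1):
  I: [ 1  0  0  0  0  3]
  T: [ 0 -1 -1  1 -1  3]
Echelon form has 2 nonzero rows (pivots: i,γ)

2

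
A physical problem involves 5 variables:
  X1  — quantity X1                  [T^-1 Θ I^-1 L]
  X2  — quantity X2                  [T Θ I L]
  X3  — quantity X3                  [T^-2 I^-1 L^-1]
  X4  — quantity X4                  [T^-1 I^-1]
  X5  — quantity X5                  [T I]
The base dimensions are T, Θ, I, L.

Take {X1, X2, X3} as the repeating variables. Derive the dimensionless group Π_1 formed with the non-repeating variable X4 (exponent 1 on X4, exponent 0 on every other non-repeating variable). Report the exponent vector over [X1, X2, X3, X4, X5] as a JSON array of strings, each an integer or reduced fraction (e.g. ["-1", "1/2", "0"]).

["-1/2", "1/2", "0", "1", "0"]

Dimensional matrix (T×Θ×I×L by X1×X2×X3×X4×X5):
  T: [-1  1 -2 -1  1]
  Θ: [ 1  1  0  0  0]
  I: [-1  1 -1 -1  1]
  L: [ 1  1 -1  0  0]
RREF → pivots at {X1,X2,X3} ⇒ r = 3
Repeat: X1,X2,X3; free: X4,X5
RREF:
  r0: [   1    0    0  1/2 -1/2]
  r1: [   0    1    0 -1/2  1/2]
  r2: [   0    0    1    0    0]
  r3: [   0    0    0    0    0]
Fix exponent of X4 at 1, X5 at 0; solve each RREF row for its pivot's exponent:
  r0: exp(X1) + (1/2)·1 = 0 ⇒ exp(X1) = -1/2
  r1: exp(X2) + (-1/2)·1 = 0 ⇒ exp(X2) = 1/2
  r2: exp(X3) + (0)·1 = 0 ⇒ exp(X3) = 0
Π_1 = X1^(-1/2) · X2^(1/2) · X4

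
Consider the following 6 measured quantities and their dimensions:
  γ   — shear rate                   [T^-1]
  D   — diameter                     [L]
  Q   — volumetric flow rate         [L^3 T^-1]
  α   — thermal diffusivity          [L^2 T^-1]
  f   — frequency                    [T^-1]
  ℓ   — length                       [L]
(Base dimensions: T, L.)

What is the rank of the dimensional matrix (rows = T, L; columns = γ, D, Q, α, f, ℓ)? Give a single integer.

2

Exponent matrix [T,L] × [γ,D,Q,α,f,ℓ]:
  T: [-1  0 -1 -1 -1  0]
  L: [ 0  1  3  2  0  1]
Row reduction gives pivot columns γ,D; rank = 2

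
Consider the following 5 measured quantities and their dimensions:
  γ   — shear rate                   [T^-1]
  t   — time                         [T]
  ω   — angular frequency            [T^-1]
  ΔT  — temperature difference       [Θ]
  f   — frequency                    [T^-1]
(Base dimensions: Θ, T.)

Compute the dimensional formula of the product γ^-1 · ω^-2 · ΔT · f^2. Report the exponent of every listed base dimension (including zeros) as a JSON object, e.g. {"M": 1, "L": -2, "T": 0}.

Write exponents as rows Θ,T / cols γ,t,ω,ΔT,f:
  Θ: [ 0  0  0  1  0]
  T: [-1  1 -1  0 -1]
  [Θ]: (-1)·0+(-2)·0+(1)·1+(2)·0 = 1
  [T]: (-1)·-1+(-2)·-1+(1)·0+(2)·-1 = 1
⇒ Θ T

{"Θ": 1, "T": 1}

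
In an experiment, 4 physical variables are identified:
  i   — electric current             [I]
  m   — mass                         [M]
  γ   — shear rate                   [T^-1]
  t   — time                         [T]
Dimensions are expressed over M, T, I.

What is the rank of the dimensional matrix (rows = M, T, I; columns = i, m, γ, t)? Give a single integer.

3

Dimensional matrix (M×T×I by i×m×γ×t):
  M: [ 0  1  0  0]
  T: [ 0  0 -1  1]
  I: [ 1  0  0  0]
Echelon form has 3 nonzero rows (pivots: i,m,γ)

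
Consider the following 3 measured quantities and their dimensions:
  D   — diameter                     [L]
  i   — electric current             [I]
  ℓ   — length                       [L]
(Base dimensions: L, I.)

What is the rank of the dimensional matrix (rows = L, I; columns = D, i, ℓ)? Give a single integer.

2

Write exponents as rows L,I / cols D,i,ℓ:
  L: [ 1  0  1]
  I: [ 0  1  0]
Row reduction gives pivot columns D,i; rank = 2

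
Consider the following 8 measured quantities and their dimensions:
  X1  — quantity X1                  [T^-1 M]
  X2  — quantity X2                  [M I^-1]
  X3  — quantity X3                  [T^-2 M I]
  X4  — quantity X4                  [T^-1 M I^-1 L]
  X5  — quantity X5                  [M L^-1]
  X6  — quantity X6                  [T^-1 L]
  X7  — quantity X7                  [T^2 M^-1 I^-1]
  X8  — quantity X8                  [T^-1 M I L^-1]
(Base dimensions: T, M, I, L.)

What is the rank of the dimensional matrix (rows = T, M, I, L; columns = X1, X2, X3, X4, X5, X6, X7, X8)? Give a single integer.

Exponent matrix [T,M,I,L] × [X1,X2,X3,X4,X5,X6,X7,X8]:
  T: [-1  0 -2 -1  0 -1  2 -1]
  M: [ 1  1  1  1  1  0 -1  1]
  I: [ 0 -1  1 -1  0  0 -1  1]
  L: [ 0  0  0  1 -1  1  0 -1]
Row reduction gives pivot columns X1,X2,X4; rank = 3

3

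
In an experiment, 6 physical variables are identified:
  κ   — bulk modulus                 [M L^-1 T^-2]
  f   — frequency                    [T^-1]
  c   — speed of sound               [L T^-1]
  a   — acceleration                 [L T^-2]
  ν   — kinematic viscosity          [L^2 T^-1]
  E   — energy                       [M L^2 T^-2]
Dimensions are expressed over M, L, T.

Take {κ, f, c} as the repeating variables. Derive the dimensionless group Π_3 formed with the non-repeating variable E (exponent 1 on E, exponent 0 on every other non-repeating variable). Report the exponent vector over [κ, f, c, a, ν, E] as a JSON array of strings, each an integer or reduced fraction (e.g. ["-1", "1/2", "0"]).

Exponent matrix [M,L,T] × [κ,f,c,a,ν,E]:
  M: [ 1  0  0  0  0  1]
  L: [-1  0  1  1  2  2]
  T: [-2 -1 -1 -2 -1 -2]
Row reduction gives pivot columns κ,f,c; rank = 3
Pivot set = {κ,f,c}, free = {a,ν,E}
RREF:
  r0: [   1    0    0    0    0    1]
  r1: [   0    1    0    1   -1   -3]
  r2: [   0    0    1    1    2    3]
Fix exponent of E at 1, a at 0, ν at 0; solve each RREF row for its pivot's exponent:
  r0: exp(κ) + (1)·1 = 0 ⇒ exp(κ) = -1
  r1: exp(f) + (-3)·1 = 0 ⇒ exp(f) = 3
  r2: exp(c) + (3)·1 = 0 ⇒ exp(c) = -3
Π_3 = κ^-1 · f^3 · c^-3 · E

["-1", "3", "-3", "0", "0", "1"]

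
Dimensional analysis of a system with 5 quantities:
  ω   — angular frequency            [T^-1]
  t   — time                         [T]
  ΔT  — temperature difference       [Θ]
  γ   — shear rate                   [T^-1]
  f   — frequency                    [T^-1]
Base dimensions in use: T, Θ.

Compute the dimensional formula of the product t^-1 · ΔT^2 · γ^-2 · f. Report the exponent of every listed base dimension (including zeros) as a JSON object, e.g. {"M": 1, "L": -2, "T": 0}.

Write exponents as rows T,Θ / cols ω,t,ΔT,γ,f:
  T: [-1  1  0 -1 -1]
  Θ: [ 0  0  1  0  0]
  [T]: (-1)·1+(2)·0+(-2)·-1+(1)·-1 = 0
  [Θ]: (-1)·0+(2)·1+(-2)·0+(1)·0 = 2
⇒ Θ^2

{"T": 0, "Θ": 2}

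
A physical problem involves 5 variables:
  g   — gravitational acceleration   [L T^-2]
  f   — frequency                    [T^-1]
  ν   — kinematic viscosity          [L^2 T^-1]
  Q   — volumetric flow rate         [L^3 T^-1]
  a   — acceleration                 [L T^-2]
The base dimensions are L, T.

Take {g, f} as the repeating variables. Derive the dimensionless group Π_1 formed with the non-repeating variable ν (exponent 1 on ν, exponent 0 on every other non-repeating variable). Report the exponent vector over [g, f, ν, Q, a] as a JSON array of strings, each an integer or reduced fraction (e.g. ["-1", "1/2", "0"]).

Dimensional matrix (L×T by g×f×ν×Q×a):
  L: [ 1  0  2  3  1]
  T: [-2 -1 -1 -1 -2]
Echelon form has 2 nonzero rows (pivots: g,f)
Pivot set = {g,f}, free = {ν,Q,a}
RREF:
  r0: [   1    0    2    3    1]
  r1: [   0    1   -3   -5    0]
Fix exponent of ν at 1, Q at 0, a at 0; solve each RREF row for its pivot's exponent:
  r0: exp(g) + (2)·1 = 0 ⇒ exp(g) = -2
  r1: exp(f) + (-3)·1 = 0 ⇒ exp(f) = 3
Π_1 = g^-2 · f^3 · ν

["-2", "3", "1", "0", "0"]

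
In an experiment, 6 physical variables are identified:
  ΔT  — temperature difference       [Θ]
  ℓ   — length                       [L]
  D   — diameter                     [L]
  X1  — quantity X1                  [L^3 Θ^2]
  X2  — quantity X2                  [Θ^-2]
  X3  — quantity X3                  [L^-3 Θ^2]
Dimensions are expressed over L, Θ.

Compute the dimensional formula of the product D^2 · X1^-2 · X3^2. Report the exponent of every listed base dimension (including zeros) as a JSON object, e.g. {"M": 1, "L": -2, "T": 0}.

{"L": -10, "Θ": 0}

Dimensional matrix (L×Θ by ΔT×ℓ×D×X1×X2×X3):
  L: [ 0  1  1  3  0 -3]
  Θ: [ 1  0  0  2 -2  2]
  [L]: (2)·1+(-2)·3+(2)·-3 = -10
  [Θ]: (2)·0+(-2)·2+(2)·2 = 0
⇒ L^-10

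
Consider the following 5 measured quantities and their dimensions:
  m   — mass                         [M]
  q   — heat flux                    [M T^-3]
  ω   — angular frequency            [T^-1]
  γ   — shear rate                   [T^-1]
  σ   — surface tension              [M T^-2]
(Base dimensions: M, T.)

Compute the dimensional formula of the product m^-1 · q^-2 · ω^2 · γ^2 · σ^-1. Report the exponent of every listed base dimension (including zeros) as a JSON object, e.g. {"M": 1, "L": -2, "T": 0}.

Exponent matrix [M,T] × [m,q,ω,γ,σ]:
  M: [ 1  1  0  0  1]
  T: [ 0 -3 -1 -1 -2]
  [M]: (-1)·1+(-2)·1+(2)·0+(2)·0+(-1)·1 = -4
  [T]: (-1)·0+(-2)·-3+(2)·-1+(2)·-1+(-1)·-2 = 4
⇒ M^-4 T^4

{"M": -4, "T": 4}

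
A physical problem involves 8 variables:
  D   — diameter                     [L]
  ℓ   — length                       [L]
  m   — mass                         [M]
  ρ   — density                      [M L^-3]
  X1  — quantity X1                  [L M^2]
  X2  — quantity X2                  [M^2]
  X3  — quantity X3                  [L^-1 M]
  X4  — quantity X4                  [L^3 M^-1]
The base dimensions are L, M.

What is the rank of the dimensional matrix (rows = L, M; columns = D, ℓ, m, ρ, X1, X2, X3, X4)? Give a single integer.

Dimensional matrix (L×M by D×ℓ×m×ρ×X1×X2×X3×X4):
  L: [ 1  1  0 -3  1  0 -1  3]
  M: [ 0  0  1  1  2  2  1 -1]
Echelon form has 2 nonzero rows (pivots: D,m)

2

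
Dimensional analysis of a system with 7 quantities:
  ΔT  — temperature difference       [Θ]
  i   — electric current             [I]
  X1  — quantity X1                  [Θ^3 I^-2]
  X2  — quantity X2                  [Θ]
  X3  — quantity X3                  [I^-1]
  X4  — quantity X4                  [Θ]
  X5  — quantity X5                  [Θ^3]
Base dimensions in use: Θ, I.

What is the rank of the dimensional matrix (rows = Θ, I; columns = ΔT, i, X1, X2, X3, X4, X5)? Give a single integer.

2

Exponent matrix [Θ,I] × [ΔT,i,X1,X2,X3,X4,X5]:
  Θ: [ 1  0  3  1  0  1  3]
  I: [ 0  1 -2  0 -1  0  0]
RREF → pivots at {ΔT,i} ⇒ r = 2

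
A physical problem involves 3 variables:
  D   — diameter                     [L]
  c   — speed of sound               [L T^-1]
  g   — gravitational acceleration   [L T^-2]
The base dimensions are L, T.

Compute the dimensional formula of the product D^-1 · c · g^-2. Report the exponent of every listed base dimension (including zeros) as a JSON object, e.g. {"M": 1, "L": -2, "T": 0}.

{"L": -2, "T": 3}

Exponent matrix [L,T] × [D,c,g]:
  L: [ 1  1  1]
  T: [ 0 -1 -2]
  [L]: (-1)·1+(1)·1+(-2)·1 = -2
  [T]: (-1)·0+(1)·-1+(-2)·-2 = 3
⇒ L^-2 T^3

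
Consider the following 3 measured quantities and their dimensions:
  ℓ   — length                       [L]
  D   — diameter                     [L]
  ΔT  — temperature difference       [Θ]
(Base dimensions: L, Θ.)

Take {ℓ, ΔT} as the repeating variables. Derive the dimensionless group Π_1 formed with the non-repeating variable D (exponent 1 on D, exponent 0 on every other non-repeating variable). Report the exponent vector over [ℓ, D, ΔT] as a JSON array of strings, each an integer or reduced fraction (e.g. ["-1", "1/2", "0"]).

Exponent matrix [L,Θ] × [ℓ,D,ΔT]:
  L: [ 1  1  0]
  Θ: [ 0  0  1]
RREF → pivots at {ℓ,ΔT} ⇒ r = 2
Pivot set = {ℓ,ΔT}, free = {D}
RREF:
  r0: [   1    1    0]
  r1: [   0    0    1]
Fix exponent of D at 1; solve each RREF row for its pivot's exponent:
  r0: exp(ℓ) + (1)·1 = 0 ⇒ exp(ℓ) = -1
  r1: exp(ΔT) + (0)·1 = 0 ⇒ exp(ΔT) = 0
Π_1 = ℓ^-1 · D

["-1", "1", "0"]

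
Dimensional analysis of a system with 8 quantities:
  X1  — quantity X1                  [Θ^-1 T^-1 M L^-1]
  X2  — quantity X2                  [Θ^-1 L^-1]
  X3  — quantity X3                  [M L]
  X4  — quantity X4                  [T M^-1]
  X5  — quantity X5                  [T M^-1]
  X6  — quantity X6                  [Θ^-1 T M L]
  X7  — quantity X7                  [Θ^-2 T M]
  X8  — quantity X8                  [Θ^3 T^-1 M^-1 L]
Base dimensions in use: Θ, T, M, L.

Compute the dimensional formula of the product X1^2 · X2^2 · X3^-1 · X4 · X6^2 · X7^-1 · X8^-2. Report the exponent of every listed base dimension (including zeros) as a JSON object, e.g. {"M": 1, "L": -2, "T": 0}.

Dimensional matrix (Θ×T×M×L by X1×X2×X3×X4×X5×X6×X7×X8):
  Θ: [-1 -1  0  0  0 -1 -2  3]
  T: [-1  0  0  1  1  1  1 -1]
  M: [ 1  0  1 -1 -1  1  1 -1]
  L: [-1 -1  1  0  0  1  0  1]
  [Θ]: (2)·-1+(2)·-1+(-1)·0+(1)·0+(2)·-1+(-1)·-2+(-2)·3 = -10
  [T]: (2)·-1+(2)·0+(-1)·0+(1)·1+(2)·1+(-1)·1+(-2)·-1 = 2
  [M]: (2)·1+(2)·0+(-1)·1+(1)·-1+(2)·1+(-1)·1+(-2)·-1 = 3
  [L]: (2)·-1+(2)·-1+(-1)·1+(1)·0+(2)·1+(-1)·0+(-2)·1 = -5
⇒ Θ^-10 T^2 M^3 L^-5

{"Θ": -10, "T": 2, "M": 3, "L": -5}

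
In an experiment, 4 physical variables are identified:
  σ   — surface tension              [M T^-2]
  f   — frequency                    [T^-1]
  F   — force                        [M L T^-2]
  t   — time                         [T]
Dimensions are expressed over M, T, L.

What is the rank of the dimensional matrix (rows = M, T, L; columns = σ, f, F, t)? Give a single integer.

Dimensional matrix (M×T×L by σ×f×F×t):
  M: [ 1  0  1  0]
  T: [-2 -1 -2  1]
  L: [ 0  0  1  0]
Echelon form has 3 nonzero rows (pivots: σ,f,F)

3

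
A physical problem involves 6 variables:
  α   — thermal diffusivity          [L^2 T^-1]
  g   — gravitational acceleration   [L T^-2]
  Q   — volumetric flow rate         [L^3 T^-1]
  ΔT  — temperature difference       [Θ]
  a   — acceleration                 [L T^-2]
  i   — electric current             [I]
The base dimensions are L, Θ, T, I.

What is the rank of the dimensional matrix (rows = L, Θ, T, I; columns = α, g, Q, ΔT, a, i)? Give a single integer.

Write exponents as rows L,Θ,T,I / cols α,g,Q,ΔT,a,i:
  L: [ 2  1  3  0  1  0]
  Θ: [ 0  0  0  1  0  0]
  T: [-1 -2 -1  0 -2  0]
  I: [ 0  0  0  0  0  1]
Echelon form has 4 nonzero rows (pivots: α,g,ΔT,i)

4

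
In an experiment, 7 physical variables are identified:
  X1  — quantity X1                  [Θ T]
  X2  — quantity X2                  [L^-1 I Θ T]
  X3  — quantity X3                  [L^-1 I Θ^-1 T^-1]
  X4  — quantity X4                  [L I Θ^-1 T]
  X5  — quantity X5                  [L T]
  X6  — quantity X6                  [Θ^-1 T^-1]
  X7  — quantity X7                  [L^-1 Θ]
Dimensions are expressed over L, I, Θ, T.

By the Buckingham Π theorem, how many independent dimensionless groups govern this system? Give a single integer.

Dimensional matrix (L×I×Θ×T by X1×X2×X3×X4×X5×X6×X7):
  L: [ 0 -1 -1  1  1  0 -1]
  I: [ 0  1  1  1  0  0  0]
  Θ: [ 1  1 -1 -1  0 -1  1]
  T: [ 1  1 -1  1  1 -1  0]
RREF → pivots at {X1,X2,X4} ⇒ r = 3
n=7, r=3 ⇒ 4 dimensionless groups

4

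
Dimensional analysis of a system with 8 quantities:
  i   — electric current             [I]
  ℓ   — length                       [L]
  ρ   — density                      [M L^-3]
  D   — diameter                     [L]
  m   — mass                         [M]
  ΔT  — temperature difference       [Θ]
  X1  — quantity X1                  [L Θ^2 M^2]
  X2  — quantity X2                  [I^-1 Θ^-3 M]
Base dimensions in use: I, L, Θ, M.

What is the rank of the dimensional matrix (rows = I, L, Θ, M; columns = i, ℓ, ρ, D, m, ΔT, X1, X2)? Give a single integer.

Dimensional matrix (I×L×Θ×M by i×ℓ×ρ×D×m×ΔT×X1×X2):
  I: [ 1  0  0  0  0  0  0 -1]
  L: [ 0  1 -3  1  0  0  1  0]
  Θ: [ 0  0  0  0  0  1  2 -3]
  M: [ 0  0  1  0  1  0  2  1]
Echelon form has 4 nonzero rows (pivots: i,ℓ,ρ,ΔT)

4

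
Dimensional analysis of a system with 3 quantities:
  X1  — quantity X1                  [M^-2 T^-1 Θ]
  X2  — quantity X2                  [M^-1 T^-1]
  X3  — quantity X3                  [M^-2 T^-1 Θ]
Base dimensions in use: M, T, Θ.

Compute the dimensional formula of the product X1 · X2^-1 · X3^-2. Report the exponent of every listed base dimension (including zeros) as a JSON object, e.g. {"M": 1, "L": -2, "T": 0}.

Dimensional matrix (M×T×Θ by X1×X2×X3):
  M: [-2 -1 -2]
  T: [-1 -1 -1]
  Θ: [ 1  0  1]
  [M]: (1)·-2+(-1)·-1+(-2)·-2 = 3
  [T]: (1)·-1+(-1)·-1+(-2)·-1 = 2
  [Θ]: (1)·1+(-1)·0+(-2)·1 = -1
⇒ M^3 T^2 Θ^-1

{"M": 3, "T": 2, "Θ": -1}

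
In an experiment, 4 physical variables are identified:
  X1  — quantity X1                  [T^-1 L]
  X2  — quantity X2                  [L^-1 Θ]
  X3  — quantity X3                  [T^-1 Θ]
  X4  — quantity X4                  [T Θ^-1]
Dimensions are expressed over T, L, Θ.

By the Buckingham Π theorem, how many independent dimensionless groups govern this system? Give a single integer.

Exponent matrix [T,L,Θ] × [X1,X2,X3,X4]:
  T: [-1  0 -1  1]
  L: [ 1 -1  0  0]
  Θ: [ 0  1  1 -1]
Row reduction gives pivot columns X1,X2; rank = 2
n=4, r=2 ⇒ 2 dimensionless groups

2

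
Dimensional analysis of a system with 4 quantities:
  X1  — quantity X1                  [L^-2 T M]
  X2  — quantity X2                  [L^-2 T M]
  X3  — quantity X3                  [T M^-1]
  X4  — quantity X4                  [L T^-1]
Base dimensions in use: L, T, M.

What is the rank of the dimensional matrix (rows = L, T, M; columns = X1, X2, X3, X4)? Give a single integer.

2

Exponent matrix [L,T,M] × [X1,X2,X3,X4]:
  L: [-2 -2  0  1]
  T: [ 1  1  1 -1]
  M: [ 1  1 -1  0]
Echelon form has 2 nonzero rows (pivots: X1,X3)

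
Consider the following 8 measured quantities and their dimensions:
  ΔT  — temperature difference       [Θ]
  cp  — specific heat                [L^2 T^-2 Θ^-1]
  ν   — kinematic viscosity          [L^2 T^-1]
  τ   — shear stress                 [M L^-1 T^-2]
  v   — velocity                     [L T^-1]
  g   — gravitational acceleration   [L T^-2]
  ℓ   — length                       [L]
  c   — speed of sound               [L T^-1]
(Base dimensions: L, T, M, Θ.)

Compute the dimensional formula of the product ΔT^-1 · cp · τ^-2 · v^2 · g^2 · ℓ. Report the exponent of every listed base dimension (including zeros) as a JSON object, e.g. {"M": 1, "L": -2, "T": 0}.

{"L": 9, "T": -4, "M": -2, "Θ": -2}

Dimensional matrix (L×T×M×Θ by ΔT×cp×ν×τ×v×g×ℓ×c):
  L: [ 0  2  2 -1  1  1  1  1]
  T: [ 0 -2 -1 -2 -1 -2  0 -1]
  M: [ 0  0  0  1  0  0  0  0]
  Θ: [ 1 -1  0  0  0  0  0  0]
  [L]: (-1)·0+(1)·2+(-2)·-1+(2)·1+(2)·1+(1)·1 = 9
  [T]: (-1)·0+(1)·-2+(-2)·-2+(2)·-1+(2)·-2+(1)·0 = -4
  [M]: (-1)·0+(1)·0+(-2)·1+(2)·0+(2)·0+(1)·0 = -2
  [Θ]: (-1)·1+(1)·-1+(-2)·0+(2)·0+(2)·0+(1)·0 = -2
⇒ L^9 T^-4 M^-2 Θ^-2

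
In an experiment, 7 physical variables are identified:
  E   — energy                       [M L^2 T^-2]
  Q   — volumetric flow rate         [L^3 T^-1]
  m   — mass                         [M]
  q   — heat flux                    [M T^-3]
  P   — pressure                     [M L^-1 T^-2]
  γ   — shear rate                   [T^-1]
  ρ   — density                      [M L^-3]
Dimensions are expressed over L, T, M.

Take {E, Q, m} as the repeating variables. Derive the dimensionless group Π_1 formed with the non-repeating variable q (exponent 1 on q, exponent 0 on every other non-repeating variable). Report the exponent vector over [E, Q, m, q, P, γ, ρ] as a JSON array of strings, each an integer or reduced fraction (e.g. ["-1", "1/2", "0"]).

Exponent matrix [L,T,M] × [E,Q,m,q,P,γ,ρ]:
  L: [ 2  3  0  0 -1  0 -3]
  T: [-2 -1  0 -3 -2 -1  0]
  M: [ 1  0  1  1  1  0  1]
Echelon form has 3 nonzero rows (pivots: E,Q,m)
Pivot set = {E,Q,m}, free = {q,P,γ,ρ}
RREF:
  r0: [   1    0    0  9/4  7/4  3/4  3/4]
  r1: [   0    1    0 -3/2 -3/2 -1/2 -3/2]
  r2: [   0    0    1 -5/4 -3/4 -3/4  1/4]
Fix exponent of q at 1, P at 0, γ at 0, ρ at 0; solve each RREF row for its pivot's exponent:
  r0: exp(E) + (9/4)·1 = 0 ⇒ exp(E) = -9/4
  r1: exp(Q) + (-3/2)·1 = 0 ⇒ exp(Q) = 3/2
  r2: exp(m) + (-5/4)·1 = 0 ⇒ exp(m) = 5/4
Π_1 = E^(-9/4) · Q^(3/2) · m^(5/4) · q

["-9/4", "3/2", "5/4", "1", "0", "0", "0"]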